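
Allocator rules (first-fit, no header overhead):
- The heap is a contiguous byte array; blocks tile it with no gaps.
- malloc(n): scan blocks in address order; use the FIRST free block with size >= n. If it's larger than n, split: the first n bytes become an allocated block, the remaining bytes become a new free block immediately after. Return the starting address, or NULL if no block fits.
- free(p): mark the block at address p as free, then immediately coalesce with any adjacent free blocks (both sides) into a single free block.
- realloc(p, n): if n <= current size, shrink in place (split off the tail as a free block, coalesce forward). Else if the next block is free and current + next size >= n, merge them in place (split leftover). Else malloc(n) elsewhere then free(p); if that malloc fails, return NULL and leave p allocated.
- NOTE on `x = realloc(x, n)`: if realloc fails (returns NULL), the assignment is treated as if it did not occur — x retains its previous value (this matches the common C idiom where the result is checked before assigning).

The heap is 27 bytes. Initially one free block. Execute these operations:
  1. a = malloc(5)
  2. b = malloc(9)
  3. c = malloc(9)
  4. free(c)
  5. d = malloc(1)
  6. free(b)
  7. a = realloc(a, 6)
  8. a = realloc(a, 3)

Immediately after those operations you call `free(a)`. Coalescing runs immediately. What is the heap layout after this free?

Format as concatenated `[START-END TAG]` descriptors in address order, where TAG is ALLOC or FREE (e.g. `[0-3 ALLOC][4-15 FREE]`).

Answer: [0-13 FREE][14-14 ALLOC][15-26 FREE]

Derivation:
Op 1: a = malloc(5) -> a = 0; heap: [0-4 ALLOC][5-26 FREE]
Op 2: b = malloc(9) -> b = 5; heap: [0-4 ALLOC][5-13 ALLOC][14-26 FREE]
Op 3: c = malloc(9) -> c = 14; heap: [0-4 ALLOC][5-13 ALLOC][14-22 ALLOC][23-26 FREE]
Op 4: free(c) -> (freed c); heap: [0-4 ALLOC][5-13 ALLOC][14-26 FREE]
Op 5: d = malloc(1) -> d = 14; heap: [0-4 ALLOC][5-13 ALLOC][14-14 ALLOC][15-26 FREE]
Op 6: free(b) -> (freed b); heap: [0-4 ALLOC][5-13 FREE][14-14 ALLOC][15-26 FREE]
Op 7: a = realloc(a, 6) -> a = 0; heap: [0-5 ALLOC][6-13 FREE][14-14 ALLOC][15-26 FREE]
Op 8: a = realloc(a, 3) -> a = 0; heap: [0-2 ALLOC][3-13 FREE][14-14 ALLOC][15-26 FREE]
free(a): a = 0 -> block [0-2 ALLOC]; mark free, coalesce with adjacent free neighbors -> [0-13 FREE][14-14 ALLOC][15-26 FREE]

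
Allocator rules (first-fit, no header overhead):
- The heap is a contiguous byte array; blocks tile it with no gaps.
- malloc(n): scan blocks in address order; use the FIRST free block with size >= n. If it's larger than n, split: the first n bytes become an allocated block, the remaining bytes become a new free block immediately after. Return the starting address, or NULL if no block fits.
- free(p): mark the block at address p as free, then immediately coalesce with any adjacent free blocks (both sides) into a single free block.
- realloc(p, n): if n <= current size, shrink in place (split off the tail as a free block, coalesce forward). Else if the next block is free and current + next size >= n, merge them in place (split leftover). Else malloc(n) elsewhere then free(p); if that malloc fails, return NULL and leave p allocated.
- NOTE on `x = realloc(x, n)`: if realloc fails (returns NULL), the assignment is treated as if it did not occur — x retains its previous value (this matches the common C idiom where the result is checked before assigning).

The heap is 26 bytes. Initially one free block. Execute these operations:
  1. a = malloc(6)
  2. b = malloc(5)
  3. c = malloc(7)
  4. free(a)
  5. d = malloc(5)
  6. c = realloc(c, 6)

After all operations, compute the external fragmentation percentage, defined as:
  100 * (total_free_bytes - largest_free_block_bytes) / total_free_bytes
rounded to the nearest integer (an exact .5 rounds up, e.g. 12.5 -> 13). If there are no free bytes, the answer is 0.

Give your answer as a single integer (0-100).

Op 1: a = malloc(6) -> a = 0; heap: [0-5 ALLOC][6-25 FREE]
Op 2: b = malloc(5) -> b = 6; heap: [0-5 ALLOC][6-10 ALLOC][11-25 FREE]
Op 3: c = malloc(7) -> c = 11; heap: [0-5 ALLOC][6-10 ALLOC][11-17 ALLOC][18-25 FREE]
Op 4: free(a) -> (freed a); heap: [0-5 FREE][6-10 ALLOC][11-17 ALLOC][18-25 FREE]
Op 5: d = malloc(5) -> d = 0; heap: [0-4 ALLOC][5-5 FREE][6-10 ALLOC][11-17 ALLOC][18-25 FREE]
Op 6: c = realloc(c, 6) -> c = 11; heap: [0-4 ALLOC][5-5 FREE][6-10 ALLOC][11-16 ALLOC][17-25 FREE]
Free blocks: [1 9] total_free=10 largest=9 -> 100*(10-9)/10 = 100/10 = 10

Answer: 10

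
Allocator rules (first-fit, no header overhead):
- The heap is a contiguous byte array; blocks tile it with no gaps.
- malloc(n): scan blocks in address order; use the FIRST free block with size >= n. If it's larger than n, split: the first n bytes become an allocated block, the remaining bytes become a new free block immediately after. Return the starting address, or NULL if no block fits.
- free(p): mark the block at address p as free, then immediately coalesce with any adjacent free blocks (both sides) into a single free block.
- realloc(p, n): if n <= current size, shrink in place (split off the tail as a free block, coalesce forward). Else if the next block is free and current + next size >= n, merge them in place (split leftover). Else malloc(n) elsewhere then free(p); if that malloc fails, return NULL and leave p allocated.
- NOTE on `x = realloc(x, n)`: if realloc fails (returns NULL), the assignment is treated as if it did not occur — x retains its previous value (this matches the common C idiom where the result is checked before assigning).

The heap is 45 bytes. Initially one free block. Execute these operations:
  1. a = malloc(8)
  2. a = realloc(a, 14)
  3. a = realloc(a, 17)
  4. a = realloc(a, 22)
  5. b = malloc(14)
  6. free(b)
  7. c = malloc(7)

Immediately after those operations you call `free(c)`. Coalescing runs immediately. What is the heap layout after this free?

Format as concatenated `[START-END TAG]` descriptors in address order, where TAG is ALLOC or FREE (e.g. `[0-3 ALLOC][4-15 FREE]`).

Op 1: a = malloc(8) -> a = 0; heap: [0-7 ALLOC][8-44 FREE]
Op 2: a = realloc(a, 14) -> a = 0; heap: [0-13 ALLOC][14-44 FREE]
Op 3: a = realloc(a, 17) -> a = 0; heap: [0-16 ALLOC][17-44 FREE]
Op 4: a = realloc(a, 22) -> a = 0; heap: [0-21 ALLOC][22-44 FREE]
Op 5: b = malloc(14) -> b = 22; heap: [0-21 ALLOC][22-35 ALLOC][36-44 FREE]
Op 6: free(b) -> (freed b); heap: [0-21 ALLOC][22-44 FREE]
Op 7: c = malloc(7) -> c = 22; heap: [0-21 ALLOC][22-28 ALLOC][29-44 FREE]
free(c): c = 22 -> block [22-28 ALLOC]; mark free, coalesce with adjacent free neighbors -> [0-21 ALLOC][22-44 FREE]

Answer: [0-21 ALLOC][22-44 FREE]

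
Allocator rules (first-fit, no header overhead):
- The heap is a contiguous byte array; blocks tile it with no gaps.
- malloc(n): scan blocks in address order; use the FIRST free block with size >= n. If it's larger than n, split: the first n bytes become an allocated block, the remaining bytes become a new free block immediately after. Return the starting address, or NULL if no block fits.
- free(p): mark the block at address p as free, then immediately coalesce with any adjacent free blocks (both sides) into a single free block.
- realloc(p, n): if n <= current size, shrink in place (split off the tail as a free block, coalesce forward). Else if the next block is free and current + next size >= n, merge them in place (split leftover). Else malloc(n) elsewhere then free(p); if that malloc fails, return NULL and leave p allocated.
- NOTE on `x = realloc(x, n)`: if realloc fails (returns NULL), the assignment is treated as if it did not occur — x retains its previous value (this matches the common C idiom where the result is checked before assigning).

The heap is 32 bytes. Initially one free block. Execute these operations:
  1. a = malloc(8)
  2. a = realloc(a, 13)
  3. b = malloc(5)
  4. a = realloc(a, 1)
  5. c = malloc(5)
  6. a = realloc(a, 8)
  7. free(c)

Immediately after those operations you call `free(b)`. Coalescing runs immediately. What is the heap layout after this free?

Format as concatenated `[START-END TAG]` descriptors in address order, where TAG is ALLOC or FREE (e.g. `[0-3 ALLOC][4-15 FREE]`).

Op 1: a = malloc(8) -> a = 0; heap: [0-7 ALLOC][8-31 FREE]
Op 2: a = realloc(a, 13) -> a = 0; heap: [0-12 ALLOC][13-31 FREE]
Op 3: b = malloc(5) -> b = 13; heap: [0-12 ALLOC][13-17 ALLOC][18-31 FREE]
Op 4: a = realloc(a, 1) -> a = 0; heap: [0-0 ALLOC][1-12 FREE][13-17 ALLOC][18-31 FREE]
Op 5: c = malloc(5) -> c = 1; heap: [0-0 ALLOC][1-5 ALLOC][6-12 FREE][13-17 ALLOC][18-31 FREE]
Op 6: a = realloc(a, 8) -> a = 18; heap: [0-0 FREE][1-5 ALLOC][6-12 FREE][13-17 ALLOC][18-25 ALLOC][26-31 FREE]
Op 7: free(c) -> (freed c); heap: [0-12 FREE][13-17 ALLOC][18-25 ALLOC][26-31 FREE]
free(b): b = 13 -> block [13-17 ALLOC]; mark free, coalesce with adjacent free neighbors -> [0-17 FREE][18-25 ALLOC][26-31 FREE]

Answer: [0-17 FREE][18-25 ALLOC][26-31 FREE]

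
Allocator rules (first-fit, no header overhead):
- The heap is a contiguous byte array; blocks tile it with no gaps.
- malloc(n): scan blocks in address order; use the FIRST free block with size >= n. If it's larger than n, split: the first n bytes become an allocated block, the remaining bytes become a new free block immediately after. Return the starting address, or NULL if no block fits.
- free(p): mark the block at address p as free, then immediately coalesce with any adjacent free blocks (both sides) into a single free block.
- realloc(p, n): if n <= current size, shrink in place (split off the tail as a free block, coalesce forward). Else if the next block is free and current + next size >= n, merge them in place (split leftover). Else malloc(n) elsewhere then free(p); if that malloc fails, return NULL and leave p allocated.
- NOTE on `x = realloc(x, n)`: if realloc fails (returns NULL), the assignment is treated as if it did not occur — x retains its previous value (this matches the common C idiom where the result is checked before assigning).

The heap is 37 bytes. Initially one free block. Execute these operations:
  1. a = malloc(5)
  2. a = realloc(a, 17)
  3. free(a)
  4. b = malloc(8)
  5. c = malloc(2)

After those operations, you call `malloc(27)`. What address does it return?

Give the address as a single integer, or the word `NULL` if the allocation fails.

Op 1: a = malloc(5) -> a = 0; heap: [0-4 ALLOC][5-36 FREE]
Op 2: a = realloc(a, 17) -> a = 0; heap: [0-16 ALLOC][17-36 FREE]
Op 3: free(a) -> (freed a); heap: [0-36 FREE]
Op 4: b = malloc(8) -> b = 0; heap: [0-7 ALLOC][8-36 FREE]
Op 5: c = malloc(2) -> c = 8; heap: [0-7 ALLOC][8-9 ALLOC][10-36 FREE]
malloc(27): first-fit scan over [0-7 ALLOC][8-9 ALLOC][10-36 FREE] -> 10

Answer: 10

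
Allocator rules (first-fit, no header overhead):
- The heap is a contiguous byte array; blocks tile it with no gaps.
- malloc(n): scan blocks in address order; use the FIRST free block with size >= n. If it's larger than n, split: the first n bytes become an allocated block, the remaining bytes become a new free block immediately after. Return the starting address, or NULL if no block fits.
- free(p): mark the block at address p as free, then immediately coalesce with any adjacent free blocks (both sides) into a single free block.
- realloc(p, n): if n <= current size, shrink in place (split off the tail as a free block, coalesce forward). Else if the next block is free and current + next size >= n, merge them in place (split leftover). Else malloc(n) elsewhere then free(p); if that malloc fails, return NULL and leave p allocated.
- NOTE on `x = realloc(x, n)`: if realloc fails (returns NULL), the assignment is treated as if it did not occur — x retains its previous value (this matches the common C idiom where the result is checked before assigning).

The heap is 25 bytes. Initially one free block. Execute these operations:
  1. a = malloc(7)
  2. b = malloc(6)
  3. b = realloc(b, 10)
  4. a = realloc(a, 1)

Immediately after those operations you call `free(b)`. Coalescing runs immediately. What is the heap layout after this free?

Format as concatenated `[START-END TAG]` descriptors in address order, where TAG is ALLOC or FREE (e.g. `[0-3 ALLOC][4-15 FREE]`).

Answer: [0-0 ALLOC][1-24 FREE]

Derivation:
Op 1: a = malloc(7) -> a = 0; heap: [0-6 ALLOC][7-24 FREE]
Op 2: b = malloc(6) -> b = 7; heap: [0-6 ALLOC][7-12 ALLOC][13-24 FREE]
Op 3: b = realloc(b, 10) -> b = 7; heap: [0-6 ALLOC][7-16 ALLOC][17-24 FREE]
Op 4: a = realloc(a, 1) -> a = 0; heap: [0-0 ALLOC][1-6 FREE][7-16 ALLOC][17-24 FREE]
free(b): b = 7 -> block [7-16 ALLOC]; mark free, coalesce with adjacent free neighbors -> [0-0 ALLOC][1-24 FREE]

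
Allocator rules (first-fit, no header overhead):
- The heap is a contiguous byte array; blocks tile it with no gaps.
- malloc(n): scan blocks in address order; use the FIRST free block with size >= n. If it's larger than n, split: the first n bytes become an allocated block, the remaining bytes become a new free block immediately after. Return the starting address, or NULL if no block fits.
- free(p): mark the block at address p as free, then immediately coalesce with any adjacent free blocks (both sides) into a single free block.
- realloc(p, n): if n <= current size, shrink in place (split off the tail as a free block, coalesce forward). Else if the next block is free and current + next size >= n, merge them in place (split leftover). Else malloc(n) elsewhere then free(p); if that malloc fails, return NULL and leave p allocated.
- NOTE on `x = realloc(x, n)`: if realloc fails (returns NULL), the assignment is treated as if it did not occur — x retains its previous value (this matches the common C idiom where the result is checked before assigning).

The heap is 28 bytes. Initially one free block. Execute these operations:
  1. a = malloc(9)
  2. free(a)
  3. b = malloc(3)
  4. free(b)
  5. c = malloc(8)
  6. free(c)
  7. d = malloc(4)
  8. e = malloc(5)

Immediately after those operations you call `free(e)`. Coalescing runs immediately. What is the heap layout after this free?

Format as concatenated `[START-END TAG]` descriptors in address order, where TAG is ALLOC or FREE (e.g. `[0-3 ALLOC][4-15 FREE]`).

Op 1: a = malloc(9) -> a = 0; heap: [0-8 ALLOC][9-27 FREE]
Op 2: free(a) -> (freed a); heap: [0-27 FREE]
Op 3: b = malloc(3) -> b = 0; heap: [0-2 ALLOC][3-27 FREE]
Op 4: free(b) -> (freed b); heap: [0-27 FREE]
Op 5: c = malloc(8) -> c = 0; heap: [0-7 ALLOC][8-27 FREE]
Op 6: free(c) -> (freed c); heap: [0-27 FREE]
Op 7: d = malloc(4) -> d = 0; heap: [0-3 ALLOC][4-27 FREE]
Op 8: e = malloc(5) -> e = 4; heap: [0-3 ALLOC][4-8 ALLOC][9-27 FREE]
free(e): e = 4 -> block [4-8 ALLOC]; mark free, coalesce with adjacent free neighbors -> [0-3 ALLOC][4-27 FREE]

Answer: [0-3 ALLOC][4-27 FREE]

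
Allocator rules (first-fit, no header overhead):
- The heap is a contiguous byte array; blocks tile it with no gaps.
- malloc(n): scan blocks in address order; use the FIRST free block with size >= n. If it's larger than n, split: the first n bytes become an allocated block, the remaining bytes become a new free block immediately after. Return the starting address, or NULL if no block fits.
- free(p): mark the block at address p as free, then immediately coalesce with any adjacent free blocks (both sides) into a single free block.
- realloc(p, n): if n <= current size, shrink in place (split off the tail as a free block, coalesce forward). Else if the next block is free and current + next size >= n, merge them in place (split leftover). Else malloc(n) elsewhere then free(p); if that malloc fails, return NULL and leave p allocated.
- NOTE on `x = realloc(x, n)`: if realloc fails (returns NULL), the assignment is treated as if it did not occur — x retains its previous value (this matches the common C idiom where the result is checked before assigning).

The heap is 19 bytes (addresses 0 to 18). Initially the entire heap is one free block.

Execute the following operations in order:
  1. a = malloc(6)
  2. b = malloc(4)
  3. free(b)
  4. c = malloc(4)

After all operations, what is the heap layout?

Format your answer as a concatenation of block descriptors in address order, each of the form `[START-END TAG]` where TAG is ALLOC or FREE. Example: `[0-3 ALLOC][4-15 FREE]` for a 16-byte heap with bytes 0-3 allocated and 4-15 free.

Op 1: a = malloc(6) -> a = 0; heap: [0-5 ALLOC][6-18 FREE]
Op 2: b = malloc(4) -> b = 6; heap: [0-5 ALLOC][6-9 ALLOC][10-18 FREE]
Op 3: free(b) -> (freed b); heap: [0-5 ALLOC][6-18 FREE]
Op 4: c = malloc(4) -> c = 6; heap: [0-5 ALLOC][6-9 ALLOC][10-18 FREE]

Answer: [0-5 ALLOC][6-9 ALLOC][10-18 FREE]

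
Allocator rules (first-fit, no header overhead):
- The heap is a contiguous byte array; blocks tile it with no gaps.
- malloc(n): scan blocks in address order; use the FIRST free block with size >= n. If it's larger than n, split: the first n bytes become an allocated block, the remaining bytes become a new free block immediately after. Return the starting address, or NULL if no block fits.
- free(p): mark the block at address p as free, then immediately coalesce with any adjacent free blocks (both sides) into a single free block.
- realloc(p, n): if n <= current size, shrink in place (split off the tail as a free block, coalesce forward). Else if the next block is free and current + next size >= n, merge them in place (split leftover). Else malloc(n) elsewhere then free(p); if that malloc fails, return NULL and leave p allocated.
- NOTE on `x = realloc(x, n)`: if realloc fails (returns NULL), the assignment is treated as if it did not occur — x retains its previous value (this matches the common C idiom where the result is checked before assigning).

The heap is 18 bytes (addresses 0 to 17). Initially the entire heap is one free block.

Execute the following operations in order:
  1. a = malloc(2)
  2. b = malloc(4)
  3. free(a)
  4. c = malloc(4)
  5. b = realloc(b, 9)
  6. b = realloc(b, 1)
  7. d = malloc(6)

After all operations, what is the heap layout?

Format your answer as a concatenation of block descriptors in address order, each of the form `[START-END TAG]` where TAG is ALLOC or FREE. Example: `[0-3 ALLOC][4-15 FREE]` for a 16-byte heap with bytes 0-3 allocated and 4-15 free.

Answer: [0-1 FREE][2-2 ALLOC][3-5 FREE][6-9 ALLOC][10-15 ALLOC][16-17 FREE]

Derivation:
Op 1: a = malloc(2) -> a = 0; heap: [0-1 ALLOC][2-17 FREE]
Op 2: b = malloc(4) -> b = 2; heap: [0-1 ALLOC][2-5 ALLOC][6-17 FREE]
Op 3: free(a) -> (freed a); heap: [0-1 FREE][2-5 ALLOC][6-17 FREE]
Op 4: c = malloc(4) -> c = 6; heap: [0-1 FREE][2-5 ALLOC][6-9 ALLOC][10-17 FREE]
Op 5: b = realloc(b, 9) -> NULL (b unchanged); heap: [0-1 FREE][2-5 ALLOC][6-9 ALLOC][10-17 FREE]
Op 6: b = realloc(b, 1) -> b = 2; heap: [0-1 FREE][2-2 ALLOC][3-5 FREE][6-9 ALLOC][10-17 FREE]
Op 7: d = malloc(6) -> d = 10; heap: [0-1 FREE][2-2 ALLOC][3-5 FREE][6-9 ALLOC][10-15 ALLOC][16-17 FREE]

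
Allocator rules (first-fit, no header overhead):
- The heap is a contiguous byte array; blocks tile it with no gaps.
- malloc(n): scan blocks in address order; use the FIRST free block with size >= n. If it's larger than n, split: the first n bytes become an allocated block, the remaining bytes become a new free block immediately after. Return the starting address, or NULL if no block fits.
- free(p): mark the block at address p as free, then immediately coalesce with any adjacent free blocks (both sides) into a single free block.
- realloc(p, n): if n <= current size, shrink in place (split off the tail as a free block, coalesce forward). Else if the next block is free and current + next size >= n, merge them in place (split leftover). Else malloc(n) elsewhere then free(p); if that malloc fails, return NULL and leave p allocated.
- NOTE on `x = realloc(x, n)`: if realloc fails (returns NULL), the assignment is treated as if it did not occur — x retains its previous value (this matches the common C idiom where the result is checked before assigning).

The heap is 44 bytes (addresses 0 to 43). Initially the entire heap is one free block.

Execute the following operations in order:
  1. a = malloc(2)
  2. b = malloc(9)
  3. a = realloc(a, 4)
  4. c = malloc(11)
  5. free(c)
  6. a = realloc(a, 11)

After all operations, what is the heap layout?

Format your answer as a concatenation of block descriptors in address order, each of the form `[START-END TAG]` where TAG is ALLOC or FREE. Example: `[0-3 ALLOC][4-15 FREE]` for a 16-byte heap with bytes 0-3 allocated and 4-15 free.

Answer: [0-1 FREE][2-10 ALLOC][11-21 ALLOC][22-43 FREE]

Derivation:
Op 1: a = malloc(2) -> a = 0; heap: [0-1 ALLOC][2-43 FREE]
Op 2: b = malloc(9) -> b = 2; heap: [0-1 ALLOC][2-10 ALLOC][11-43 FREE]
Op 3: a = realloc(a, 4) -> a = 11; heap: [0-1 FREE][2-10 ALLOC][11-14 ALLOC][15-43 FREE]
Op 4: c = malloc(11) -> c = 15; heap: [0-1 FREE][2-10 ALLOC][11-14 ALLOC][15-25 ALLOC][26-43 FREE]
Op 5: free(c) -> (freed c); heap: [0-1 FREE][2-10 ALLOC][11-14 ALLOC][15-43 FREE]
Op 6: a = realloc(a, 11) -> a = 11; heap: [0-1 FREE][2-10 ALLOC][11-21 ALLOC][22-43 FREE]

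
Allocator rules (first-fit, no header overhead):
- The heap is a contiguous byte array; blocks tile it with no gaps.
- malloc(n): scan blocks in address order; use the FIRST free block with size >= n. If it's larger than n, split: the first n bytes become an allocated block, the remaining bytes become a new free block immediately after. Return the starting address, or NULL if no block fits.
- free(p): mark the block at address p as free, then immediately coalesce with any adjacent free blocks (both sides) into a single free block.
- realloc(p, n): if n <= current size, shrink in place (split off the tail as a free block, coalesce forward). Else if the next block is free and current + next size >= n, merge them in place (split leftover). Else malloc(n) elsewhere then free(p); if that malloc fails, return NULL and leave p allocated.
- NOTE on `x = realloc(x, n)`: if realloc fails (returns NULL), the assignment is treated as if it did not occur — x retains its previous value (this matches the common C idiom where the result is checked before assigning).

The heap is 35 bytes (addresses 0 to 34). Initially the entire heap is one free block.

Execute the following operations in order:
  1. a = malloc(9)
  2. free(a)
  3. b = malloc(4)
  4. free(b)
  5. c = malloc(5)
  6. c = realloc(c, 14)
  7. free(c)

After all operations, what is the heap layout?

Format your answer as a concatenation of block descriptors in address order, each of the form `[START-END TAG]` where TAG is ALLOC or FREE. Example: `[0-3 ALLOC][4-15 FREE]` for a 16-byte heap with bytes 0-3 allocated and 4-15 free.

Op 1: a = malloc(9) -> a = 0; heap: [0-8 ALLOC][9-34 FREE]
Op 2: free(a) -> (freed a); heap: [0-34 FREE]
Op 3: b = malloc(4) -> b = 0; heap: [0-3 ALLOC][4-34 FREE]
Op 4: free(b) -> (freed b); heap: [0-34 FREE]
Op 5: c = malloc(5) -> c = 0; heap: [0-4 ALLOC][5-34 FREE]
Op 6: c = realloc(c, 14) -> c = 0; heap: [0-13 ALLOC][14-34 FREE]
Op 7: free(c) -> (freed c); heap: [0-34 FREE]

Answer: [0-34 FREE]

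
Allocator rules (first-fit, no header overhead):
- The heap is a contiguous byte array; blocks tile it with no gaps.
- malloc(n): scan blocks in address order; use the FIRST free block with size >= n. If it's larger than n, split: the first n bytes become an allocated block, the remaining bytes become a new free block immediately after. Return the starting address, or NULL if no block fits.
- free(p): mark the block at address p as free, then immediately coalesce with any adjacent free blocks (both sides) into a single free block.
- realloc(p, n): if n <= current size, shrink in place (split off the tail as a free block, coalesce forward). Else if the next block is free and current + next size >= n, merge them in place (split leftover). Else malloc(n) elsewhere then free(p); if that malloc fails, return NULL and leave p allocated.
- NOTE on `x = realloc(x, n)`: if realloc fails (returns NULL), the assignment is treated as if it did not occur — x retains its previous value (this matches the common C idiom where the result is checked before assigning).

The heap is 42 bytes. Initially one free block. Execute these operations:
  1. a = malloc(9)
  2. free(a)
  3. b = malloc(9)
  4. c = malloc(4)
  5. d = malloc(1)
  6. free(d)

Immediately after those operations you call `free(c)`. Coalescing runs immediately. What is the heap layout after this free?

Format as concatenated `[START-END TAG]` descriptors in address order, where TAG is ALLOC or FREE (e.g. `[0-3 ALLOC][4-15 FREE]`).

Answer: [0-8 ALLOC][9-41 FREE]

Derivation:
Op 1: a = malloc(9) -> a = 0; heap: [0-8 ALLOC][9-41 FREE]
Op 2: free(a) -> (freed a); heap: [0-41 FREE]
Op 3: b = malloc(9) -> b = 0; heap: [0-8 ALLOC][9-41 FREE]
Op 4: c = malloc(4) -> c = 9; heap: [0-8 ALLOC][9-12 ALLOC][13-41 FREE]
Op 5: d = malloc(1) -> d = 13; heap: [0-8 ALLOC][9-12 ALLOC][13-13 ALLOC][14-41 FREE]
Op 6: free(d) -> (freed d); heap: [0-8 ALLOC][9-12 ALLOC][13-41 FREE]
free(c): c = 9 -> block [9-12 ALLOC]; mark free, coalesce with adjacent free neighbors -> [0-8 ALLOC][9-41 FREE]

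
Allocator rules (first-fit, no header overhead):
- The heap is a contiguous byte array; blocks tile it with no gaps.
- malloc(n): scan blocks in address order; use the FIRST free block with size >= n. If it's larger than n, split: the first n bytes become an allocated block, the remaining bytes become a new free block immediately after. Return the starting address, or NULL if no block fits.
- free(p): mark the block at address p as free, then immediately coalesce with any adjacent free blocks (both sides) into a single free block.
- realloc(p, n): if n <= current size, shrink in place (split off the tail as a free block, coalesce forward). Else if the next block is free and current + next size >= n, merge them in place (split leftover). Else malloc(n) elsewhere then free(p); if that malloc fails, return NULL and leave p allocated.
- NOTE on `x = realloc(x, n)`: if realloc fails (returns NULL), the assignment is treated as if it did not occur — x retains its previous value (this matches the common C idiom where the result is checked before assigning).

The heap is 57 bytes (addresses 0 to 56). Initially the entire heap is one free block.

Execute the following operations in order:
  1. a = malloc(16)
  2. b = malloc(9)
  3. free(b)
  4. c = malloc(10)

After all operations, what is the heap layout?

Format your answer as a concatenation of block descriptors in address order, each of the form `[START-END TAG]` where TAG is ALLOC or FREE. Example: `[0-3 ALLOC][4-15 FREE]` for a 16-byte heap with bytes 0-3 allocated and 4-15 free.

Op 1: a = malloc(16) -> a = 0; heap: [0-15 ALLOC][16-56 FREE]
Op 2: b = malloc(9) -> b = 16; heap: [0-15 ALLOC][16-24 ALLOC][25-56 FREE]
Op 3: free(b) -> (freed b); heap: [0-15 ALLOC][16-56 FREE]
Op 4: c = malloc(10) -> c = 16; heap: [0-15 ALLOC][16-25 ALLOC][26-56 FREE]

Answer: [0-15 ALLOC][16-25 ALLOC][26-56 FREE]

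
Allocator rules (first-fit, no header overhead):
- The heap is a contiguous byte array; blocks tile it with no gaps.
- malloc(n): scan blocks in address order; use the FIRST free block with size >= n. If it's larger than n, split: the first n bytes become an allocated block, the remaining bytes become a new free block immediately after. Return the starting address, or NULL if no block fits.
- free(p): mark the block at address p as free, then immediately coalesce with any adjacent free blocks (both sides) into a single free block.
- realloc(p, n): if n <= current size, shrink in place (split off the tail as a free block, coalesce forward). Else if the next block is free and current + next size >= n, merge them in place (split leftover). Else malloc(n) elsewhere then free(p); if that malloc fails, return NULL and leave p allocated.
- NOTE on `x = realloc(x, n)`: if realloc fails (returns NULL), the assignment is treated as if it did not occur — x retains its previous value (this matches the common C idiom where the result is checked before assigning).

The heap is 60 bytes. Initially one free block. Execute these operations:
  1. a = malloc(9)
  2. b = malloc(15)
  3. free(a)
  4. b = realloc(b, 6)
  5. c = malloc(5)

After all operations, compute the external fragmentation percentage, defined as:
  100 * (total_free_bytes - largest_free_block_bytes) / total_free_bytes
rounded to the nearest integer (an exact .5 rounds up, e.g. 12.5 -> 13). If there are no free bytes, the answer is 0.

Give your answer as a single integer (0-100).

Answer: 8

Derivation:
Op 1: a = malloc(9) -> a = 0; heap: [0-8 ALLOC][9-59 FREE]
Op 2: b = malloc(15) -> b = 9; heap: [0-8 ALLOC][9-23 ALLOC][24-59 FREE]
Op 3: free(a) -> (freed a); heap: [0-8 FREE][9-23 ALLOC][24-59 FREE]
Op 4: b = realloc(b, 6) -> b = 9; heap: [0-8 FREE][9-14 ALLOC][15-59 FREE]
Op 5: c = malloc(5) -> c = 0; heap: [0-4 ALLOC][5-8 FREE][9-14 ALLOC][15-59 FREE]
Free blocks: [4 45] total_free=49 largest=45 -> 100*(49-45)/49 = 400/49 ≈ 8.163 -> rounds to 8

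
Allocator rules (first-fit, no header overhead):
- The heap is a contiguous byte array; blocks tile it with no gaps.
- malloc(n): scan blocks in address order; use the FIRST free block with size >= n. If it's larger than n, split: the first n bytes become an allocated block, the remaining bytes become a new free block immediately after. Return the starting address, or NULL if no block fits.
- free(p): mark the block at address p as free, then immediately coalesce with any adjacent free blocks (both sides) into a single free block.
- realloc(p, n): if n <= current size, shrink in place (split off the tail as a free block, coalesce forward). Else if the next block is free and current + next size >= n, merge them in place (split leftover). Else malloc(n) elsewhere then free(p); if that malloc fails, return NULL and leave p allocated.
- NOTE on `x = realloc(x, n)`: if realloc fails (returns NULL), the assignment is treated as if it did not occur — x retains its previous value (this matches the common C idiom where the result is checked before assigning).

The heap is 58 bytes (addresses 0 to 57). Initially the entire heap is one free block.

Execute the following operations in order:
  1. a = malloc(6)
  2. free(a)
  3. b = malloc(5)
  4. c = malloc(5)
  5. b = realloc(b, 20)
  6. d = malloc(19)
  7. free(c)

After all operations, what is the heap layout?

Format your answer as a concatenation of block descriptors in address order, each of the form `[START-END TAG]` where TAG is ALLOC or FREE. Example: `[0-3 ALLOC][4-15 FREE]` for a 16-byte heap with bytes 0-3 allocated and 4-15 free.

Answer: [0-9 FREE][10-29 ALLOC][30-48 ALLOC][49-57 FREE]

Derivation:
Op 1: a = malloc(6) -> a = 0; heap: [0-5 ALLOC][6-57 FREE]
Op 2: free(a) -> (freed a); heap: [0-57 FREE]
Op 3: b = malloc(5) -> b = 0; heap: [0-4 ALLOC][5-57 FREE]
Op 4: c = malloc(5) -> c = 5; heap: [0-4 ALLOC][5-9 ALLOC][10-57 FREE]
Op 5: b = realloc(b, 20) -> b = 10; heap: [0-4 FREE][5-9 ALLOC][10-29 ALLOC][30-57 FREE]
Op 6: d = malloc(19) -> d = 30; heap: [0-4 FREE][5-9 ALLOC][10-29 ALLOC][30-48 ALLOC][49-57 FREE]
Op 7: free(c) -> (freed c); heap: [0-9 FREE][10-29 ALLOC][30-48 ALLOC][49-57 FREE]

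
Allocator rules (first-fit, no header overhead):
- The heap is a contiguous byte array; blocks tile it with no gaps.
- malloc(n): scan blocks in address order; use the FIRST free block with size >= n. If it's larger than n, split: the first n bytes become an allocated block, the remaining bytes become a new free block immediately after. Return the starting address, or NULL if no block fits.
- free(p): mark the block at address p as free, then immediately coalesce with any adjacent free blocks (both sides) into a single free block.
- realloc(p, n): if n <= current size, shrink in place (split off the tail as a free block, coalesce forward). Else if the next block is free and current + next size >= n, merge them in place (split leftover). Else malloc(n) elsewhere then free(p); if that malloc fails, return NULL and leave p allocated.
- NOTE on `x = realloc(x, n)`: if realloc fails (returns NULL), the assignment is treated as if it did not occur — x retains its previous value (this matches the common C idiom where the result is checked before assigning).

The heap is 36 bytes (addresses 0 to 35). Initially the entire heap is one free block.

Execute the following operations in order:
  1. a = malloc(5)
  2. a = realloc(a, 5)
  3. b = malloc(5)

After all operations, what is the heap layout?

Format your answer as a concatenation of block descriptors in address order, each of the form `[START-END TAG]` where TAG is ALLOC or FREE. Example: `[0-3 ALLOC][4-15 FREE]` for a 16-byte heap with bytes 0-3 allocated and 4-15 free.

Op 1: a = malloc(5) -> a = 0; heap: [0-4 ALLOC][5-35 FREE]
Op 2: a = realloc(a, 5) -> a = 0; heap: [0-4 ALLOC][5-35 FREE]
Op 3: b = malloc(5) -> b = 5; heap: [0-4 ALLOC][5-9 ALLOC][10-35 FREE]

Answer: [0-4 ALLOC][5-9 ALLOC][10-35 FREE]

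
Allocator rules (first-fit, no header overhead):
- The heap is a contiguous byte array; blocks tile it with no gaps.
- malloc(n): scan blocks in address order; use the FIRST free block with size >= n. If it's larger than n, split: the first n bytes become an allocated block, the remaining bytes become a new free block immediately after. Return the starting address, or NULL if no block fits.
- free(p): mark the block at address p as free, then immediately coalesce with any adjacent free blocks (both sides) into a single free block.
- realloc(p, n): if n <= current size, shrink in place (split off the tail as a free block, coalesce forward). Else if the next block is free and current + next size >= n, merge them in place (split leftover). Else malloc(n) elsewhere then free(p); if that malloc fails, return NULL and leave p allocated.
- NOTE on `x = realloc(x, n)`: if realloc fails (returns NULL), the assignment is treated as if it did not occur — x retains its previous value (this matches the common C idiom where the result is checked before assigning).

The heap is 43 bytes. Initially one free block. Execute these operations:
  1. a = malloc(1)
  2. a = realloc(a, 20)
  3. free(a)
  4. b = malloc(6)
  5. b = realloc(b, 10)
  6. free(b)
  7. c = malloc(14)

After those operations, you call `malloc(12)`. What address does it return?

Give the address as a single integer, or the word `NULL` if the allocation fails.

Op 1: a = malloc(1) -> a = 0; heap: [0-0 ALLOC][1-42 FREE]
Op 2: a = realloc(a, 20) -> a = 0; heap: [0-19 ALLOC][20-42 FREE]
Op 3: free(a) -> (freed a); heap: [0-42 FREE]
Op 4: b = malloc(6) -> b = 0; heap: [0-5 ALLOC][6-42 FREE]
Op 5: b = realloc(b, 10) -> b = 0; heap: [0-9 ALLOC][10-42 FREE]
Op 6: free(b) -> (freed b); heap: [0-42 FREE]
Op 7: c = malloc(14) -> c = 0; heap: [0-13 ALLOC][14-42 FREE]
malloc(12): first-fit scan over [0-13 ALLOC][14-42 FREE] -> 14

Answer: 14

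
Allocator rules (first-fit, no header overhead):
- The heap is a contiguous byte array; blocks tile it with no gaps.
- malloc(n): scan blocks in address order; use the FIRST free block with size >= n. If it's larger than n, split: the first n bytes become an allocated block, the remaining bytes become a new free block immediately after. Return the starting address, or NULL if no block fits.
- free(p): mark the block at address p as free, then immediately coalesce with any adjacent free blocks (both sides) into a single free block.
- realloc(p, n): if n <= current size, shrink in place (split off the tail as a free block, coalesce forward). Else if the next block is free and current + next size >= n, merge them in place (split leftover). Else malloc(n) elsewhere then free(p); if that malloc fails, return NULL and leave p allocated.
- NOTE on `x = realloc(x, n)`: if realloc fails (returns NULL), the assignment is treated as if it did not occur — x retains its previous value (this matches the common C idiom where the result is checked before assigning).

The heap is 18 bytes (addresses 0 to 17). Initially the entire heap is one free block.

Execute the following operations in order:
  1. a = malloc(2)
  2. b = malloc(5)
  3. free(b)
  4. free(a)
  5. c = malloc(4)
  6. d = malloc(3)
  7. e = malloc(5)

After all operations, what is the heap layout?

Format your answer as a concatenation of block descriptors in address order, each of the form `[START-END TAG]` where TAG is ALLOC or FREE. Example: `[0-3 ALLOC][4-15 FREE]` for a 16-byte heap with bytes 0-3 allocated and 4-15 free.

Op 1: a = malloc(2) -> a = 0; heap: [0-1 ALLOC][2-17 FREE]
Op 2: b = malloc(5) -> b = 2; heap: [0-1 ALLOC][2-6 ALLOC][7-17 FREE]
Op 3: free(b) -> (freed b); heap: [0-1 ALLOC][2-17 FREE]
Op 4: free(a) -> (freed a); heap: [0-17 FREE]
Op 5: c = malloc(4) -> c = 0; heap: [0-3 ALLOC][4-17 FREE]
Op 6: d = malloc(3) -> d = 4; heap: [0-3 ALLOC][4-6 ALLOC][7-17 FREE]
Op 7: e = malloc(5) -> e = 7; heap: [0-3 ALLOC][4-6 ALLOC][7-11 ALLOC][12-17 FREE]

Answer: [0-3 ALLOC][4-6 ALLOC][7-11 ALLOC][12-17 FREE]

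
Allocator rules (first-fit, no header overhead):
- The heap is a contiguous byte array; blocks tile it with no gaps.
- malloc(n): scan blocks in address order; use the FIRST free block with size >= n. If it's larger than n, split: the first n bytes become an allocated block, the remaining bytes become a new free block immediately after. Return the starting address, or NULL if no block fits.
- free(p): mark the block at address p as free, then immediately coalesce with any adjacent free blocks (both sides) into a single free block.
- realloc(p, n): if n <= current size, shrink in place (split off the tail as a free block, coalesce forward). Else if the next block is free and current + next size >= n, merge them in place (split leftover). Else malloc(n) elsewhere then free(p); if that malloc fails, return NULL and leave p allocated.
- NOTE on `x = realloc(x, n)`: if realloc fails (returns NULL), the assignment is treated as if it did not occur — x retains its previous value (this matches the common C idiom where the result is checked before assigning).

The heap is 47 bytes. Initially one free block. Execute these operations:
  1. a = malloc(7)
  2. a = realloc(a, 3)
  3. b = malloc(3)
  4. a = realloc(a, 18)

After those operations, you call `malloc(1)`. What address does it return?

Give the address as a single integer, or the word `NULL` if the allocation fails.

Answer: 0

Derivation:
Op 1: a = malloc(7) -> a = 0; heap: [0-6 ALLOC][7-46 FREE]
Op 2: a = realloc(a, 3) -> a = 0; heap: [0-2 ALLOC][3-46 FREE]
Op 3: b = malloc(3) -> b = 3; heap: [0-2 ALLOC][3-5 ALLOC][6-46 FREE]
Op 4: a = realloc(a, 18) -> a = 6; heap: [0-2 FREE][3-5 ALLOC][6-23 ALLOC][24-46 FREE]
malloc(1): first-fit scan over [0-2 FREE][3-5 ALLOC][6-23 ALLOC][24-46 FREE] -> 0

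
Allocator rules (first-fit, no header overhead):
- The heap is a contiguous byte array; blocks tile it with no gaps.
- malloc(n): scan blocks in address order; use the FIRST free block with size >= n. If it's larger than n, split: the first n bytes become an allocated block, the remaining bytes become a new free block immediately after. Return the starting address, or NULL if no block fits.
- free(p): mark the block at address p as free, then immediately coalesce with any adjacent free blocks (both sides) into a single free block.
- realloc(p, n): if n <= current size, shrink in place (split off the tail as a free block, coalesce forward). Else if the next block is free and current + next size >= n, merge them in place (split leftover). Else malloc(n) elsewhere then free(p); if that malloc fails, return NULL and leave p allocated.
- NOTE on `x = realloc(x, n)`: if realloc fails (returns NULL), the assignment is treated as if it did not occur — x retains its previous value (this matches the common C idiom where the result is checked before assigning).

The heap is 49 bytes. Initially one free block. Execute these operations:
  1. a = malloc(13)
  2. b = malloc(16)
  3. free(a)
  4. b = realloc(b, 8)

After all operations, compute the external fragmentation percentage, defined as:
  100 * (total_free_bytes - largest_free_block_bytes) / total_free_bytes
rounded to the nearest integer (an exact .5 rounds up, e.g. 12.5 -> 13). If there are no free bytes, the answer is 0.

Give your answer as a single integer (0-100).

Answer: 32

Derivation:
Op 1: a = malloc(13) -> a = 0; heap: [0-12 ALLOC][13-48 FREE]
Op 2: b = malloc(16) -> b = 13; heap: [0-12 ALLOC][13-28 ALLOC][29-48 FREE]
Op 3: free(a) -> (freed a); heap: [0-12 FREE][13-28 ALLOC][29-48 FREE]
Op 4: b = realloc(b, 8) -> b = 13; heap: [0-12 FREE][13-20 ALLOC][21-48 FREE]
Free blocks: [13 28] total_free=41 largest=28 -> 100*(41-28)/41 = 1300/41 ≈ 31.707 -> rounds to 32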